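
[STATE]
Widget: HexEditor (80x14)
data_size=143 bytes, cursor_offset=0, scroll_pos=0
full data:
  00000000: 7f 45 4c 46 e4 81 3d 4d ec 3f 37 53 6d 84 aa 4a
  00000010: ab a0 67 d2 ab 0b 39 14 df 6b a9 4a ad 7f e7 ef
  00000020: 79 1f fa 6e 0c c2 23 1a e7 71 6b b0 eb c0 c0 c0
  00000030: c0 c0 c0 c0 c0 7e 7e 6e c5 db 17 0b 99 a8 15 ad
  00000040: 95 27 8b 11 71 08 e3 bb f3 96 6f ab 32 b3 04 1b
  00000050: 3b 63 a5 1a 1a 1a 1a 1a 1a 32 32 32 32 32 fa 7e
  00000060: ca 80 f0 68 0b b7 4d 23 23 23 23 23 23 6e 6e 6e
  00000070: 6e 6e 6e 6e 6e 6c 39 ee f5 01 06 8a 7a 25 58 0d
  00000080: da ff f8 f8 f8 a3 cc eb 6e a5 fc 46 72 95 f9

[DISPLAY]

00000000  7F 45 4c 46 e4 81 3d 4d  ec 3f 37 53 6d 84 aa 4a  |.ELF..=M.?7Sm..J|  
00000010  ab a0 67 d2 ab 0b 39 14  df 6b a9 4a ad 7f e7 ef  |..g...9..k.J....|  
00000020  79 1f fa 6e 0c c2 23 1a  e7 71 6b b0 eb c0 c0 c0  |y..n..#..qk.....|  
00000030  c0 c0 c0 c0 c0 7e 7e 6e  c5 db 17 0b 99 a8 15 ad  |.....~~n........|  
00000040  95 27 8b 11 71 08 e3 bb  f3 96 6f ab 32 b3 04 1b  |.'..q.....o.2...|  
00000050  3b 63 a5 1a 1a 1a 1a 1a  1a 32 32 32 32 32 fa 7e  |;c.......22222.~|  
00000060  ca 80 f0 68 0b b7 4d 23  23 23 23 23 23 6e 6e 6e  |...h..M######nnn|  
00000070  6e 6e 6e 6e 6e 6c 39 ee  f5 01 06 8a 7a 25 58 0d  |nnnnnl9.....z%X.|  
00000080  da ff f8 f8 f8 a3 cc eb  6e a5 fc 46 72 95 f9     |........n..Fr.. |  
                                                                                
                                                                                
                                                                                
                                                                                
                                                                                


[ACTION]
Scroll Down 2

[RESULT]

00000020  79 1f fa 6e 0c c2 23 1a  e7 71 6b b0 eb c0 c0 c0  |y..n..#..qk.....|  
00000030  c0 c0 c0 c0 c0 7e 7e 6e  c5 db 17 0b 99 a8 15 ad  |.....~~n........|  
00000040  95 27 8b 11 71 08 e3 bb  f3 96 6f ab 32 b3 04 1b  |.'..q.....o.2...|  
00000050  3b 63 a5 1a 1a 1a 1a 1a  1a 32 32 32 32 32 fa 7e  |;c.......22222.~|  
00000060  ca 80 f0 68 0b b7 4d 23  23 23 23 23 23 6e 6e 6e  |...h..M######nnn|  
00000070  6e 6e 6e 6e 6e 6c 39 ee  f5 01 06 8a 7a 25 58 0d  |nnnnnl9.....z%X.|  
00000080  da ff f8 f8 f8 a3 cc eb  6e a5 fc 46 72 95 f9     |........n..Fr.. |  
                                                                                
                                                                                
                                                                                
                                                                                
                                                                                
                                                                                
                                                                                


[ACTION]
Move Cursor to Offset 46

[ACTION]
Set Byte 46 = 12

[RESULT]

00000020  79 1f fa 6e 0c c2 23 1a  e7 71 6b b0 eb c0 12 c0  |y..n..#..qk.....|  
00000030  c0 c0 c0 c0 c0 7e 7e 6e  c5 db 17 0b 99 a8 15 ad  |.....~~n........|  
00000040  95 27 8b 11 71 08 e3 bb  f3 96 6f ab 32 b3 04 1b  |.'..q.....o.2...|  
00000050  3b 63 a5 1a 1a 1a 1a 1a  1a 32 32 32 32 32 fa 7e  |;c.......22222.~|  
00000060  ca 80 f0 68 0b b7 4d 23  23 23 23 23 23 6e 6e 6e  |...h..M######nnn|  
00000070  6e 6e 6e 6e 6e 6c 39 ee  f5 01 06 8a 7a 25 58 0d  |nnnnnl9.....z%X.|  
00000080  da ff f8 f8 f8 a3 cc eb  6e a5 fc 46 72 95 f9     |........n..Fr.. |  
                                                                                
                                                                                
                                                                                
                                                                                
                                                                                
                                                                                
                                                                                


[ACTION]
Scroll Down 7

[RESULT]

00000080  da ff f8 f8 f8 a3 cc eb  6e a5 fc 46 72 95 f9     |........n..Fr.. |  
                                                                                
                                                                                
                                                                                
                                                                                
                                                                                
                                                                                
                                                                                
                                                                                
                                                                                
                                                                                
                                                                                
                                                                                
                                                                                


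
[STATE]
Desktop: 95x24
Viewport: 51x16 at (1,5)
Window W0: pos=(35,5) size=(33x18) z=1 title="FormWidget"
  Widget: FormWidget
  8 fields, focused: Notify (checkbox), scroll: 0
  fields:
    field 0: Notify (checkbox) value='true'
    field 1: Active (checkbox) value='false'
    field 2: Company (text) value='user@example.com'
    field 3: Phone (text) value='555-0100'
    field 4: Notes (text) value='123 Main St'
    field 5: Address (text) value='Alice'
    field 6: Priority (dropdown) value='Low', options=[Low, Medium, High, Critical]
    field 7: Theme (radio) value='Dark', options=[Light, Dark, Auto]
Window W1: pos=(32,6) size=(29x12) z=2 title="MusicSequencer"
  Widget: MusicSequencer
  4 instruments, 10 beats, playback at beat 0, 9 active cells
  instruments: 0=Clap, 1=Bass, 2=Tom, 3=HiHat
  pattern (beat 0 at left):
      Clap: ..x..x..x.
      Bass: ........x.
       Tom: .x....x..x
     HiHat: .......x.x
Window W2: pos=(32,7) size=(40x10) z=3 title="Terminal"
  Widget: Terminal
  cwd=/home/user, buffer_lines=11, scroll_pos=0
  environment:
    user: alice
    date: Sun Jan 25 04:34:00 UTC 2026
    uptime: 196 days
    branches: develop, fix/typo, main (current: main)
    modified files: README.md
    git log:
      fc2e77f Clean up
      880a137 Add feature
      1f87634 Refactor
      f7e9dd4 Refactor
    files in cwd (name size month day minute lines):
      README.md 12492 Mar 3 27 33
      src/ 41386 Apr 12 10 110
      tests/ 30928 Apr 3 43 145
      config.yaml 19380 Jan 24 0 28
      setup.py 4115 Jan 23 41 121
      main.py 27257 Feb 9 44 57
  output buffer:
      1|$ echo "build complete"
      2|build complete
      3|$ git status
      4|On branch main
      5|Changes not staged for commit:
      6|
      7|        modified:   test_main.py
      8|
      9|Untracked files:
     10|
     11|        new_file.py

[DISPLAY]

                                  ┏━━━━━━━━━━━━━━━━
                               ┏━━━━━━━━━━━━━━━━━━━
                               ┏━━━━━━━━━━━━━━━━━━━
                               ┃ Terminal          
                               ┠───────────────────
                               ┃$ echo "build compl
                               ┃build complete     
                               ┃$ git status       
                               ┃On branch main     
                               ┃Changes not staged 
                               ┃                   
                               ┗━━━━━━━━━━━━━━━━━━━
                               ┗━━━━━━━━━━━━━━━━━━━
                                  ┃                
                                  ┃                
                                  ┃                


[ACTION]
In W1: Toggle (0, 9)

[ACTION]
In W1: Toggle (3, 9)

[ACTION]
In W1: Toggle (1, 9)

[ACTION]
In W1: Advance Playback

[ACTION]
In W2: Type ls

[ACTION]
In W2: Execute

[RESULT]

                                  ┏━━━━━━━━━━━━━━━━
                               ┏━━━━━━━━━━━━━━━━━━━
                               ┏━━━━━━━━━━━━━━━━━━━
                               ┃ Terminal          
                               ┠───────────────────
                               ┃Untracked files:   
                               ┃                   
                               ┃        new_file.py
                               ┃$ ls               
                               ┃README.md  src/  te
                               ┃$ █                
                               ┗━━━━━━━━━━━━━━━━━━━
                               ┗━━━━━━━━━━━━━━━━━━━
                                  ┃                
                                  ┃                
                                  ┃                


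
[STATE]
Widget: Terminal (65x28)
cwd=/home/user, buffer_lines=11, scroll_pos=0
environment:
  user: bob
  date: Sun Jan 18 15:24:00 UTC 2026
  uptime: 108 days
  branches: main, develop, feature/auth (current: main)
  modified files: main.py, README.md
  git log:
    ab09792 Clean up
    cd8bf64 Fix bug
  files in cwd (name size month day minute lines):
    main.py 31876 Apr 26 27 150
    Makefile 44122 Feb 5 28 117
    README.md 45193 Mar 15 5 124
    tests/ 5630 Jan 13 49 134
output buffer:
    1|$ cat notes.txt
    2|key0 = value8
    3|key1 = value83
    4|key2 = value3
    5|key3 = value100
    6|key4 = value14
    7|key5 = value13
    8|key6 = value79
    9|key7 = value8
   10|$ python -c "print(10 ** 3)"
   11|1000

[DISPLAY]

$ cat notes.txt                                                  
key0 = value8                                                    
key1 = value83                                                   
key2 = value3                                                    
key3 = value100                                                  
key4 = value14                                                   
key5 = value13                                                   
key6 = value79                                                   
key7 = value8                                                    
$ python -c "print(10 ** 3)"                                     
1000                                                             
$ █                                                              
                                                                 
                                                                 
                                                                 
                                                                 
                                                                 
                                                                 
                                                                 
                                                                 
                                                                 
                                                                 
                                                                 
                                                                 
                                                                 
                                                                 
                                                                 
                                                                 


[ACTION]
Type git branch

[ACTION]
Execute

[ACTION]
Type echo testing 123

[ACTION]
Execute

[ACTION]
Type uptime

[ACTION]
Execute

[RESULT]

$ cat notes.txt                                                  
key0 = value8                                                    
key1 = value83                                                   
key2 = value3                                                    
key3 = value100                                                  
key4 = value14                                                   
key5 = value13                                                   
key6 = value79                                                   
key7 = value8                                                    
$ python -c "print(10 ** 3)"                                     
1000                                                             
$ git branch                                                     
* main                                                           
  develop                                                        
  feature/auth                                                   
$ echo testing 123                                               
testing 123                                                      
$ uptime                                                         
 10:00  up 108 days                                              
$ █                                                              
                                                                 
                                                                 
                                                                 
                                                                 
                                                                 
                                                                 
                                                                 
                                                                 


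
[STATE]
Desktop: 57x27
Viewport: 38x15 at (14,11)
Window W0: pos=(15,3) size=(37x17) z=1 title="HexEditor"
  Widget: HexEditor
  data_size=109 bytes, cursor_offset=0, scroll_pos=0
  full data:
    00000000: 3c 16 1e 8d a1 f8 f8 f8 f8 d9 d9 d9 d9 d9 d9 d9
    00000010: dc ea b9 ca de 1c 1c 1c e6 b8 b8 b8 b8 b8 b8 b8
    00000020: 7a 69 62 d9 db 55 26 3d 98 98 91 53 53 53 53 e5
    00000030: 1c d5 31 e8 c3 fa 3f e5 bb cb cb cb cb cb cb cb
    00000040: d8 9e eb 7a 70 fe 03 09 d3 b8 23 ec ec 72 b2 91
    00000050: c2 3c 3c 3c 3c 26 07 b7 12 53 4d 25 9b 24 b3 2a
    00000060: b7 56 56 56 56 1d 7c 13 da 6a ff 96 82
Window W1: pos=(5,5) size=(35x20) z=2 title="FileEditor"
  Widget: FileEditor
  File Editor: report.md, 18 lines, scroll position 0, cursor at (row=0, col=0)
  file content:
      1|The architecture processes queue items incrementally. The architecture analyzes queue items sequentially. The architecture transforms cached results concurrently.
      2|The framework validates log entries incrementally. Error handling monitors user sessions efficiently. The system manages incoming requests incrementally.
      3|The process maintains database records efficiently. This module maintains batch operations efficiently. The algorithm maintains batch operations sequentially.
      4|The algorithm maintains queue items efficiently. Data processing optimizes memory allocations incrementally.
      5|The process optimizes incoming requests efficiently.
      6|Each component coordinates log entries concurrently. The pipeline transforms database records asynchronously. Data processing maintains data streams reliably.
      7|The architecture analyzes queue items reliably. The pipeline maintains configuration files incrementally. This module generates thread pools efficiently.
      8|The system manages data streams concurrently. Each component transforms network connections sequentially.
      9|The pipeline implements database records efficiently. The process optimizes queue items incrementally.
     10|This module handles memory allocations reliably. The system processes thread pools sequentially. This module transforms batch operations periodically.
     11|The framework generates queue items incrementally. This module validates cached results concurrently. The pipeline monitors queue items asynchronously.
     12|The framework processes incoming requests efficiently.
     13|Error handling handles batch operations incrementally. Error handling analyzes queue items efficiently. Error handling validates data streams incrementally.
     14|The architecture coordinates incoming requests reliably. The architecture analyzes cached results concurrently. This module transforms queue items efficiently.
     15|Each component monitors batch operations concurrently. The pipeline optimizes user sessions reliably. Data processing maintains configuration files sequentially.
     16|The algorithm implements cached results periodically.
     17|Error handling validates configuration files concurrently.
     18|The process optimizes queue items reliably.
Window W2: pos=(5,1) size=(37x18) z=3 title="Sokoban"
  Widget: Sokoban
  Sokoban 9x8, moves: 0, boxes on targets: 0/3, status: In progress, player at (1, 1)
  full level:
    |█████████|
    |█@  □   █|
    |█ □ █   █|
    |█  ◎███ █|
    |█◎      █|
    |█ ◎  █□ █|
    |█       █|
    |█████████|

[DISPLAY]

█                          ┃6 07 b7  ┃
  0/3                      ┃d 7c 13  ┃
                           ┃         ┃
                           ┃         ┃
                           ┃         ┃
                           ┃         ┃
                           ┃         ┃
━━━━━━━━━━━━━━━━━━━━━━━━━━━┛         ┃
ework processes incoming░┃━━━━━━━━━━━┛
ndling handles batch ope░┃            
itecture coordinates inc░┃            
ponent monitors batch op░┃            
rithm implements cached ▼┃            
━━━━━━━━━━━━━━━━━━━━━━━━━┛            
                                      


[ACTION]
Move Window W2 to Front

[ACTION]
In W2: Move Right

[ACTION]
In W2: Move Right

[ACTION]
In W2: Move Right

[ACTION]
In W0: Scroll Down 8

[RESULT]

█                          ┃         ┃
  0/3                      ┃         ┃
                           ┃         ┃
                           ┃         ┃
                           ┃         ┃
                           ┃         ┃
                           ┃         ┃
━━━━━━━━━━━━━━━━━━━━━━━━━━━┛         ┃
ework processes incoming░┃━━━━━━━━━━━┛
ndling handles batch ope░┃            
itecture coordinates inc░┃            
ponent monitors batch op░┃            
rithm implements cached ▼┃            
━━━━━━━━━━━━━━━━━━━━━━━━━┛            
                                      


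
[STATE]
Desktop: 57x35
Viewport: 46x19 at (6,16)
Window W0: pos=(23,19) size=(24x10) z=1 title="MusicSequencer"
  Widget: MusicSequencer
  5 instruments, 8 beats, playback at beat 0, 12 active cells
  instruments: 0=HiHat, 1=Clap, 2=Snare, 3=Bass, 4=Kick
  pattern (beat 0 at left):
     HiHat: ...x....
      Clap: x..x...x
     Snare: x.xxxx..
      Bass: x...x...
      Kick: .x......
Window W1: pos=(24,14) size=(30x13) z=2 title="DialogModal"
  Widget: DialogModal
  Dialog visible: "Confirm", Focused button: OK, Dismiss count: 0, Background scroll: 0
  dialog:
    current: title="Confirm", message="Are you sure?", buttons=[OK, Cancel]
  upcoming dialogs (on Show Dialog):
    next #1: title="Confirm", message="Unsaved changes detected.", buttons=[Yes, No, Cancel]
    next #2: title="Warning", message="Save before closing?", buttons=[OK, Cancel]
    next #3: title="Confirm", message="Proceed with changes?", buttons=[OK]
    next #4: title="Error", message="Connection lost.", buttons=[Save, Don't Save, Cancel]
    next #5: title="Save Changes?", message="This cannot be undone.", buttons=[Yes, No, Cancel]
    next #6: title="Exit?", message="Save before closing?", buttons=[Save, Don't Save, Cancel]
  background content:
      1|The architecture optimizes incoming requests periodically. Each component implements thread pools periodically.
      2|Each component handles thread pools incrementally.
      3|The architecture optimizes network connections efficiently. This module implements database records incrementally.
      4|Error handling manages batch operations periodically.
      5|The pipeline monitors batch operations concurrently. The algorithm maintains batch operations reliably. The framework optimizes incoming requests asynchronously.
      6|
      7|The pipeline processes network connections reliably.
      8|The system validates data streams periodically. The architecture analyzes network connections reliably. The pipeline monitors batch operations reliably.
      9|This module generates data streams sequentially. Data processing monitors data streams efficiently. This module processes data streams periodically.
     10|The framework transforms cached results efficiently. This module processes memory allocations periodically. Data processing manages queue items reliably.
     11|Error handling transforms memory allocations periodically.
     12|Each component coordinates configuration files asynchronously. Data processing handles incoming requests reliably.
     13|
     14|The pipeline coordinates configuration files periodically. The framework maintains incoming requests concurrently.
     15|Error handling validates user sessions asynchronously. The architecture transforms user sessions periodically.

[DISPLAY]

                  ┠───────────────────────────
                  ┃The architecture optimizes 
                  ┃Each component handles thre
                 ┏┃The a┌───────────────┐izes 
                 ┃┃Error│    Confirm    │ batc
                 ┠┃The p│ Are you sure? │batch
                 ┃┃     │ [OK]  Cancel  │     
                 ┃┃The p└───────────────┘ netw
                 ┃┃The system validates data s
                 ┃┃This module generates data 
                 ┃┗━━━━━━━━━━━━━━━━━━━━━━━━━━━
                 ┃  Kick·█······        ┃     
                 ┗━━━━━━━━━━━━━━━━━━━━━━┛     
                                              
                                              
                                              
                                              
                                              
                                              


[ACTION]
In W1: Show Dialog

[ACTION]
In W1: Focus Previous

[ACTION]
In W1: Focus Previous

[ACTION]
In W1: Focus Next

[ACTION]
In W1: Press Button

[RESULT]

                  ┠───────────────────────────
                  ┃The architecture optimizes 
                  ┃Each component handles thre
                 ┏┃The architecture optimizes 
                 ┃┃Error handling manages batc
                 ┠┃The pipeline monitors batch
                 ┃┃                           
                 ┃┃The pipeline processes netw
                 ┃┃The system validates data s
                 ┃┃This module generates data 
                 ┃┗━━━━━━━━━━━━━━━━━━━━━━━━━━━
                 ┃  Kick·█······        ┃     
                 ┗━━━━━━━━━━━━━━━━━━━━━━┛     
                                              
                                              
                                              
                                              
                                              
                                              


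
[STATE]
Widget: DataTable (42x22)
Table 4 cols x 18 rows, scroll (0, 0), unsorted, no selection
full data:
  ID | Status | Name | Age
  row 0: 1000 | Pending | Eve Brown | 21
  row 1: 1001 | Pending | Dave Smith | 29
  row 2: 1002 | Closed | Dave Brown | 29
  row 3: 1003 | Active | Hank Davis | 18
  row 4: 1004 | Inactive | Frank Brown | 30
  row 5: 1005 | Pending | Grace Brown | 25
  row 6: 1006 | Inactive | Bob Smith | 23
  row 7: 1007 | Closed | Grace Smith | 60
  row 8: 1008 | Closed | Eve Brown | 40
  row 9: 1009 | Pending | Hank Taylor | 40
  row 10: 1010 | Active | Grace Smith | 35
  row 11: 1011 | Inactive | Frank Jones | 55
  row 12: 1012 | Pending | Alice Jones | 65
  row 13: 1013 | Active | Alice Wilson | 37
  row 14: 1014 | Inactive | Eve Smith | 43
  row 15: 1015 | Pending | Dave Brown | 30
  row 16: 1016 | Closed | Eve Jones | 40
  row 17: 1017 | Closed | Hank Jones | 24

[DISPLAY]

ID  │Status  │Name        │Age            
────┼────────┼────────────┼───            
1000│Pending │Eve Brown   │21             
1001│Pending │Dave Smith  │29             
1002│Closed  │Dave Brown  │29             
1003│Active  │Hank Davis  │18             
1004│Inactive│Frank Brown │30             
1005│Pending │Grace Brown │25             
1006│Inactive│Bob Smith   │23             
1007│Closed  │Grace Smith │60             
1008│Closed  │Eve Brown   │40             
1009│Pending │Hank Taylor │40             
1010│Active  │Grace Smith │35             
1011│Inactive│Frank Jones │55             
1012│Pending │Alice Jones │65             
1013│Active  │Alice Wilson│37             
1014│Inactive│Eve Smith   │43             
1015│Pending │Dave Brown  │30             
1016│Closed  │Eve Jones   │40             
1017│Closed  │Hank Jones  │24             
                                          
                                          


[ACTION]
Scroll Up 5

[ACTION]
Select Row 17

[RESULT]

ID  │Status  │Name        │Age            
────┼────────┼────────────┼───            
1000│Pending │Eve Brown   │21             
1001│Pending │Dave Smith  │29             
1002│Closed  │Dave Brown  │29             
1003│Active  │Hank Davis  │18             
1004│Inactive│Frank Brown │30             
1005│Pending │Grace Brown │25             
1006│Inactive│Bob Smith   │23             
1007│Closed  │Grace Smith │60             
1008│Closed  │Eve Brown   │40             
1009│Pending │Hank Taylor │40             
1010│Active  │Grace Smith │35             
1011│Inactive│Frank Jones │55             
1012│Pending │Alice Jones │65             
1013│Active  │Alice Wilson│37             
1014│Inactive│Eve Smith   │43             
1015│Pending │Dave Brown  │30             
1016│Closed  │Eve Jones   │40             
>017│Closed  │Hank Jones  │24             
                                          
                                          


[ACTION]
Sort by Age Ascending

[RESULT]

ID  │Status  │Name        │Ag▲            
────┼────────┼────────────┼───            
1003│Active  │Hank Davis  │18             
1000│Pending │Eve Brown   │21             
1006│Inactive│Bob Smith   │23             
1017│Closed  │Hank Jones  │24             
1005│Pending │Grace Brown │25             
1001│Pending │Dave Smith  │29             
1002│Closed  │Dave Brown  │29             
1004│Inactive│Frank Brown │30             
1015│Pending │Dave Brown  │30             
1010│Active  │Grace Smith │35             
1013│Active  │Alice Wilson│37             
1008│Closed  │Eve Brown   │40             
1009│Pending │Hank Taylor │40             
1016│Closed  │Eve Jones   │40             
1014│Inactive│Eve Smith   │43             
1011│Inactive│Frank Jones │55             
1007│Closed  │Grace Smith │60             
>012│Pending │Alice Jones │65             
                                          
                                          


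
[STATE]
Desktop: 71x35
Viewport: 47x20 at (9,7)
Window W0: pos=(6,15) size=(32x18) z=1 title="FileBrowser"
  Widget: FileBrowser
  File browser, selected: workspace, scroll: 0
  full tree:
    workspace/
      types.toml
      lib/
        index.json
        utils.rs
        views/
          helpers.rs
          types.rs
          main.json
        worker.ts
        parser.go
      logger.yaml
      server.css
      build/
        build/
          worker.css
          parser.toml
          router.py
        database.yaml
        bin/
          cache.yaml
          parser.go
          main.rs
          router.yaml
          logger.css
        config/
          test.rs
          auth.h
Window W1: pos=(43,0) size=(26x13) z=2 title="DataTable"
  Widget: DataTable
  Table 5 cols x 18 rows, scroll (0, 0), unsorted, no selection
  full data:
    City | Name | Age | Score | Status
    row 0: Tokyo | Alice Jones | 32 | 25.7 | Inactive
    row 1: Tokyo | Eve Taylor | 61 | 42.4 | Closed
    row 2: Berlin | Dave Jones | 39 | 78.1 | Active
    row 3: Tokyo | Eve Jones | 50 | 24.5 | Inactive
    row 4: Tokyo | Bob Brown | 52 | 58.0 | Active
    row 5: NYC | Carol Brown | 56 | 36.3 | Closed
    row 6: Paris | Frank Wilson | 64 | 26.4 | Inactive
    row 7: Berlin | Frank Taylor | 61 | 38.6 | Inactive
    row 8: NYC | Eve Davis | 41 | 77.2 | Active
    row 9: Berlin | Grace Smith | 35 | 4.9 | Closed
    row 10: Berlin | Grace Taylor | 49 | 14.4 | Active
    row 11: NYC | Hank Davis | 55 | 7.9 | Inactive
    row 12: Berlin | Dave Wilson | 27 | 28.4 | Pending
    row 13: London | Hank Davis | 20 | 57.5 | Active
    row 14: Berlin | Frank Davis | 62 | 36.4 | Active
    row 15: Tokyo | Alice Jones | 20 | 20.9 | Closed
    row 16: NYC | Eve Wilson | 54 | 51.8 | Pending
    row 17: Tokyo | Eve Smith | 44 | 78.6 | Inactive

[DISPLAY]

                                  ┃Berlin│Dave 
                                  ┃Tokyo │Eve J
                                  ┃Tokyo │Bob B
                                  ┃NYC   │Carol
                                  ┃Paris │Frank
                                  ┗━━━━━━━━━━━━
                                               
                                               
━━━━━━━━━━━━━━━━━━━━━━━━━━━━┓                  
ileBrowser                  ┃                  
────────────────────────────┨                  
[-] workspace/              ┃                  
  types.toml                ┃                  
  [+] lib/                  ┃                  
  logger.yaml               ┃                  
  server.css                ┃                  
  [+] build/                ┃                  
                            ┃                  
                            ┃                  
                            ┃                  


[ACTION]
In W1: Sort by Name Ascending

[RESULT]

                                  ┃Tokyo │Bob B
                                  ┃NYC   │Carol
                                  ┃Berlin│Dave 
                                  ┃Berlin│Dave 
                                  ┃NYC   │Eve D
                                  ┗━━━━━━━━━━━━
                                               
                                               
━━━━━━━━━━━━━━━━━━━━━━━━━━━━┓                  
ileBrowser                  ┃                  
────────────────────────────┨                  
[-] workspace/              ┃                  
  types.toml                ┃                  
  [+] lib/                  ┃                  
  logger.yaml               ┃                  
  server.css                ┃                  
  [+] build/                ┃                  
                            ┃                  
                            ┃                  
                            ┃                  


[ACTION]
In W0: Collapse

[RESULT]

                                  ┃Tokyo │Bob B
                                  ┃NYC   │Carol
                                  ┃Berlin│Dave 
                                  ┃Berlin│Dave 
                                  ┃NYC   │Eve D
                                  ┗━━━━━━━━━━━━
                                               
                                               
━━━━━━━━━━━━━━━━━━━━━━━━━━━━┓                  
ileBrowser                  ┃                  
────────────────────────────┨                  
[+] workspace/              ┃                  
                            ┃                  
                            ┃                  
                            ┃                  
                            ┃                  
                            ┃                  
                            ┃                  
                            ┃                  
                            ┃                  


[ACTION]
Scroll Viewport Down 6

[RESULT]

                                               
                                               
━━━━━━━━━━━━━━━━━━━━━━━━━━━━┓                  
ileBrowser                  ┃                  
────────────────────────────┨                  
[+] workspace/              ┃                  
                            ┃                  
                            ┃                  
                            ┃                  
                            ┃                  
                            ┃                  
                            ┃                  
                            ┃                  
                            ┃                  
                            ┃                  
                            ┃                  
                            ┃                  
                            ┃                  
                            ┃                  
━━━━━━━━━━━━━━━━━━━━━━━━━━━━┛                  


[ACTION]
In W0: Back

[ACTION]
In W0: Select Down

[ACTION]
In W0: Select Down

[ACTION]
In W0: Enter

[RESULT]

                                               
                                               
━━━━━━━━━━━━━━━━━━━━━━━━━━━━┓                  
ileBrowser                  ┃                  
────────────────────────────┨                  
[-] workspace/              ┃                  
  types.toml                ┃                  
  [+] lib/                  ┃                  
  logger.yaml               ┃                  
  server.css                ┃                  
  [+] build/                ┃                  
                            ┃                  
                            ┃                  
                            ┃                  
                            ┃                  
                            ┃                  
                            ┃                  
                            ┃                  
                            ┃                  
━━━━━━━━━━━━━━━━━━━━━━━━━━━━┛                  


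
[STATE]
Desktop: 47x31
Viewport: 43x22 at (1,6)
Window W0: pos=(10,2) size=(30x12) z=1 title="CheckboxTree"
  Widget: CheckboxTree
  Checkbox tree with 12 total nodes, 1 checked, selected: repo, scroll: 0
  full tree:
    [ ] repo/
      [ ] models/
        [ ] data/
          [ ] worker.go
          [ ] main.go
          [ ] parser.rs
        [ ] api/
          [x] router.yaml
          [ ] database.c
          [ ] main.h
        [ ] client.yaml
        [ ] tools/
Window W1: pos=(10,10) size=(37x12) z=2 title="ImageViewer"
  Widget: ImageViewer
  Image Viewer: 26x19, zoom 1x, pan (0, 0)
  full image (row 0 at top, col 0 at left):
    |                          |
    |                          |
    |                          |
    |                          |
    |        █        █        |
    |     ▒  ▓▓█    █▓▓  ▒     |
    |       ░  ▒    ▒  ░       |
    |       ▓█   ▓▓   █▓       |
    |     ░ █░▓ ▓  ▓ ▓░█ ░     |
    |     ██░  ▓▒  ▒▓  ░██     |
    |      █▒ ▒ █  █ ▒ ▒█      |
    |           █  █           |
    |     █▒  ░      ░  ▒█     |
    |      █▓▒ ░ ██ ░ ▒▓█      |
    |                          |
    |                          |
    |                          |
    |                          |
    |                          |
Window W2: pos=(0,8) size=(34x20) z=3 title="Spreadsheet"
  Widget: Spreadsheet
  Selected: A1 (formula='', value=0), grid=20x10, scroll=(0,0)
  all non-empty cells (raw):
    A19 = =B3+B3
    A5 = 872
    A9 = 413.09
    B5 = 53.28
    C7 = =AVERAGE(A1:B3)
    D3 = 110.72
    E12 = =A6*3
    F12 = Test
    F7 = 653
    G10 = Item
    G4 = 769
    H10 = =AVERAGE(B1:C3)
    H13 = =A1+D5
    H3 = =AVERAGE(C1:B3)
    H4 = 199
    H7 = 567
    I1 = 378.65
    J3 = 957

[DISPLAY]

         ┃   [-] models/              ┃    
         ┃     [ ] data/              ┃    
━━━━━━━━━━━━━━━━━━━━━━━━━━━━━━━━┓     ┃    
 Spreadsheet                    ┃     ┃    
────────────────────────────────┨━━━━━━━━━━
A1:                             ┃          
       A       B       C       D┃──────────
--------------------------------┃          
  1      [0]       0       0    ┃          
  2        0       0       0    ┃          
  3        0       0       0  11┃          
  4        0       0       0    ┃          
  5      872   53.28       0    ┃          
  6        0       0       0    ┃          
  7        0       0       0    ┃          
  8        0       0       0    ┃━━━━━━━━━━
  9   413.09       0       0    ┃          
 10        0       0       0    ┃          
 11        0       0       0    ┃          
 12        0       0       0    ┃          
 13        0       0       0    ┃          
━━━━━━━━━━━━━━━━━━━━━━━━━━━━━━━━┛          


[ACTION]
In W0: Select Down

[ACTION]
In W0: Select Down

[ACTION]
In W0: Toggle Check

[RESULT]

         ┃   [-] models/              ┃    
         ┃>    [x] data/              ┃    
━━━━━━━━━━━━━━━━━━━━━━━━━━━━━━━━┓     ┃    
 Spreadsheet                    ┃     ┃    
────────────────────────────────┨━━━━━━━━━━
A1:                             ┃          
       A       B       C       D┃──────────
--------------------------------┃          
  1      [0]       0       0    ┃          
  2        0       0       0    ┃          
  3        0       0       0  11┃          
  4        0       0       0    ┃          
  5      872   53.28       0    ┃          
  6        0       0       0    ┃          
  7        0       0       0    ┃          
  8        0       0       0    ┃━━━━━━━━━━
  9   413.09       0       0    ┃          
 10        0       0       0    ┃          
 11        0       0       0    ┃          
 12        0       0       0    ┃          
 13        0       0       0    ┃          
━━━━━━━━━━━━━━━━━━━━━━━━━━━━━━━━┛          


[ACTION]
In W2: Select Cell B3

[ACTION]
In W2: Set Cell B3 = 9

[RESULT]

         ┃   [-] models/              ┃    
         ┃>    [x] data/              ┃    
━━━━━━━━━━━━━━━━━━━━━━━━━━━━━━━━┓     ┃    
 Spreadsheet                    ┃     ┃    
────────────────────────────────┨━━━━━━━━━━
B3: 9                           ┃          
       A       B       C       D┃──────────
--------------------------------┃          
  1        0       0       0    ┃          
  2        0       0       0    ┃          
  3        0     [9]       0  11┃          
  4        0       0       0    ┃          
  5      872   53.28       0    ┃          
  6        0       0       0    ┃          
  7        0       0    1.50    ┃          
  8        0       0       0    ┃━━━━━━━━━━
  9   413.09       0       0    ┃          
 10        0       0       0    ┃          
 11        0       0       0    ┃          
 12        0       0       0    ┃          
 13        0       0       0    ┃          
━━━━━━━━━━━━━━━━━━━━━━━━━━━━━━━━┛          
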